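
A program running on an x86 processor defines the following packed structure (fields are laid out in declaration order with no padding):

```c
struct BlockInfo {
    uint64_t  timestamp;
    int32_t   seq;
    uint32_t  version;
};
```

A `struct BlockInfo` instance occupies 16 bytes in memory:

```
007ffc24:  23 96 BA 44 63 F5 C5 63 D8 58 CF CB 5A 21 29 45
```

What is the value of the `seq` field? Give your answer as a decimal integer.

`seq` follows `timestamp` (8 bytes), so it starts at byte offset 8 and occupies 4 bytes.
Bytes at offsets 8..11: D8 58 CF CB.
In little-endian order the low byte comes first in memory.
Reassemble most-significant byte first: CB CF 58 D8 → 0xCBCF58D8.
Top bit is set, so as a signed 32-bit value this is 0xCBCF58D8 − 2^32 = -875603752.

-875603752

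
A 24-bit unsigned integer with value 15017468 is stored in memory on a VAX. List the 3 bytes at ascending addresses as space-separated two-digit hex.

15017468 in hexadecimal, padded to 24 bits, is 0xE525FC.
Split into bytes (most-significant first): E5 25 FC.
Little-endian stores the least-significant byte at the lowest address.
So at ascending addresses the bytes are FC 25 E5.

FC 25 E5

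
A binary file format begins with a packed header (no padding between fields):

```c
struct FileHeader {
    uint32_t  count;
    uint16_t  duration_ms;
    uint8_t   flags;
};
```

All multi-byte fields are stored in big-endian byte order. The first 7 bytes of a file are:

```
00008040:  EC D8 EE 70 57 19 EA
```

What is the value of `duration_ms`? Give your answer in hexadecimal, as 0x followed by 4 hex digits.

0x5719

`duration_ms` follows `count` (4 bytes), so it starts at byte offset 4 and occupies 2 bytes.
Bytes at offsets 4..5: 57 19.
In big-endian order the high byte comes first in memory.
The bytes are already most-significant first: 0x5719.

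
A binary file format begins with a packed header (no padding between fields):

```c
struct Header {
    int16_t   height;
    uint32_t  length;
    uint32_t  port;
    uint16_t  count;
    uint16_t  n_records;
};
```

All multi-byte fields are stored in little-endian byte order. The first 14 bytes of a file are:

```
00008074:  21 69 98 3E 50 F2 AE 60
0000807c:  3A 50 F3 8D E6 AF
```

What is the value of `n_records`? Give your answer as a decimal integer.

45030

`n_records` follows `height` (2 B), `length` (4 B), `port` (4 B), `count` (2 B), so it starts at offset 2 + 4 + 4 + 2 = 12 and occupies 2 bytes.
Bytes at offsets 12..13: E6 AF.
In little-endian order the low byte comes first in memory.
Reassemble most-significant byte first: AF E6 → 0xAFE6.
0xAFE6 = 45030.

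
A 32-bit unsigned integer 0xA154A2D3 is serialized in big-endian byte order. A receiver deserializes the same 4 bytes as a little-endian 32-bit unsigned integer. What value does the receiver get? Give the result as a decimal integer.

Stored big-endian, the bytes at ascending addresses are A1 54 A2 D3.
Read back as little-endian, the first byte is least significant, giving 0xD3A254A1.
0xD3A254A1 = 3550631073.

3550631073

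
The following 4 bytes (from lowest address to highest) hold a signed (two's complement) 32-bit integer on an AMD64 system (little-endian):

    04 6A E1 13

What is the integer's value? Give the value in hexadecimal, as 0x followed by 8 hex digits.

0x13E16A04

In little-endian order the low byte comes first in memory.
Reassemble most-significant byte first: 13 E1 6A 04 → 0x13E16A04.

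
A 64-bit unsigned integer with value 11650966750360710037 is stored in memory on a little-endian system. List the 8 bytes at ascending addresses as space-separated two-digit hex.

95 2B 23 AD 87 8C B0 A1

11650966750360710037 in hexadecimal, padded to 64 bits, is 0xA1B08C87AD232B95.
Split into bytes (most-significant first): A1 B0 8C 87 AD 23 2B 95.
Little-endian: lowest address holds the least-significant byte.
So at ascending addresses the bytes are 95 2B 23 AD 87 8C B0 A1.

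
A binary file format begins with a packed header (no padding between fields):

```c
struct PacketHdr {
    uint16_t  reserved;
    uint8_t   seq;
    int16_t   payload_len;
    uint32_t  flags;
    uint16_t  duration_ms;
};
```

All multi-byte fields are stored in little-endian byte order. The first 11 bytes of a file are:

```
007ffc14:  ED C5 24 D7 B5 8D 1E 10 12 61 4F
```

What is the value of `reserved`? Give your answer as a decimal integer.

`reserved` is the first field, at byte offset 0, occupying 2 bytes.
Bytes at offsets 0..1: ED C5.
Little-endian: lowest address holds the least-significant byte.
Reassemble most-significant byte first: C5 ED → 0xC5ED.
0xC5ED = 50669.

50669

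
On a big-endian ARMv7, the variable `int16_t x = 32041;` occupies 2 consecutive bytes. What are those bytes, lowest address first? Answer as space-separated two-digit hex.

32041 in hexadecimal, padded to 16 bits, is 0x7D29.
Split into bytes (most-significant first): 7D 29.
Big-endian: lowest address holds the most-significant byte.
So the memory order matches the most-significant-first order: 7D 29.

7D 29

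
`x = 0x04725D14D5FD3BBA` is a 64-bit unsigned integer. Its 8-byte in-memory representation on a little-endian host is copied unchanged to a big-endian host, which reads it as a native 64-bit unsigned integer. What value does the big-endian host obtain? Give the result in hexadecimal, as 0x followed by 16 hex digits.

Stored little-endian, the bytes at ascending addresses are BA 3B FD D5 14 5D 72 04.
Read back as big-endian, the last byte is least significant, giving 0xBA3BFDD5145D7204.

0xBA3BFDD5145D7204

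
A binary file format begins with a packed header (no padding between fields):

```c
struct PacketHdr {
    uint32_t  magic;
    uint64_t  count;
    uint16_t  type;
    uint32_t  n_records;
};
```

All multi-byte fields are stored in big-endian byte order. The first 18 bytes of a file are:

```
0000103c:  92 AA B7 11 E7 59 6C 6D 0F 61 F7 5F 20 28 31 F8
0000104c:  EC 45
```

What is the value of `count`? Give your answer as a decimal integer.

16670474711353915231

`count` follows `magic` (4 bytes), so it starts at byte offset 4 and occupies 8 bytes.
Bytes at offsets 4..11: E7 59 6C 6D 0F 61 F7 5F.
Big-endian stores the most-significant byte at the lowest address.
The bytes are already most-significant first: 0xE7596C6D0F61F75F.
0xE7596C6D0F61F75F = 16670474711353915231.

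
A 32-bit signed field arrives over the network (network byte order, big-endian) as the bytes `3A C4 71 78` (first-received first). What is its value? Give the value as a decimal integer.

985952632

Big-endian stores the most-significant byte at the lowest address.
The bytes are already most-significant first: 0x3AC47178.
0x3AC47178 = 985952632.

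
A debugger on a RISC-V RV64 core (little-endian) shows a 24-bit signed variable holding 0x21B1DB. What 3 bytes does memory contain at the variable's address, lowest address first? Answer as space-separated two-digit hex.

Split into bytes (most-significant first): 21 B1 DB.
Little-endian stores the least-significant byte at the lowest address.
So at ascending addresses the bytes are DB B1 21.

DB B1 21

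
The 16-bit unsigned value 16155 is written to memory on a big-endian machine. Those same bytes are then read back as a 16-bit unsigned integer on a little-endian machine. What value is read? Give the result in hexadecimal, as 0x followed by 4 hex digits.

16155 in 16-bit hexadecimal is 0x3F1B.
Stored big-endian, the bytes at ascending addresses are 3F 1B.
Read back as little-endian, the first byte is least significant, giving 0x1B3F.

0x1B3F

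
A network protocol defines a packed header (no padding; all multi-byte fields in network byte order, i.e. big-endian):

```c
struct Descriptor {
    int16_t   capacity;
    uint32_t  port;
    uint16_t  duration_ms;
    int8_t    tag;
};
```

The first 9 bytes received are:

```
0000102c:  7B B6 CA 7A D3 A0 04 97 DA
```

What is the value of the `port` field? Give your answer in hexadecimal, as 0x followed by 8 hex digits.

`port` follows `capacity` (2 bytes), so it starts at byte offset 2 and occupies 4 bytes.
Bytes at offsets 2..5: CA 7A D3 A0.
Big-endian stores the most-significant byte at the lowest address.
The bytes are already most-significant first: 0xCA7AD3A0.

0xCA7AD3A0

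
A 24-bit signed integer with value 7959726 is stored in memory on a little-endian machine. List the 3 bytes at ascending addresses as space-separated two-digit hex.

AE 74 79

7959726 in hexadecimal, padded to 24 bits, is 0x7974AE.
Split into bytes (most-significant first): 79 74 AE.
In little-endian order the low byte comes first in memory.
So at ascending addresses the bytes are AE 74 79.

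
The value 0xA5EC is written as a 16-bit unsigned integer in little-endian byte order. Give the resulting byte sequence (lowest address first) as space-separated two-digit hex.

Split into bytes (most-significant first): A5 EC.
Little-endian: lowest address holds the least-significant byte.
So at ascending addresses the bytes are EC A5.

EC A5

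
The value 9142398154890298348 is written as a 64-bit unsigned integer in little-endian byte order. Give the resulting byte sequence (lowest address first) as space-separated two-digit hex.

9142398154890298348 in hexadecimal, padded to 64 bits, is 0x7EE052AEF16C43EC.
Split into bytes (most-significant first): 7E E0 52 AE F1 6C 43 EC.
Little-endian: lowest address holds the least-significant byte.
So at ascending addresses the bytes are EC 43 6C F1 AE 52 E0 7E.

EC 43 6C F1 AE 52 E0 7E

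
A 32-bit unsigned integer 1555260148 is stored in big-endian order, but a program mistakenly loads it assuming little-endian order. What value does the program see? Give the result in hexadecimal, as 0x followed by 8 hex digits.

1555260148 in 32-bit hexadecimal is 0x5CB362F4.
Stored big-endian, the bytes at ascending addresses are 5C B3 62 F4.
Read back as little-endian, the first byte is least significant, giving 0xF462B35C.

0xF462B35C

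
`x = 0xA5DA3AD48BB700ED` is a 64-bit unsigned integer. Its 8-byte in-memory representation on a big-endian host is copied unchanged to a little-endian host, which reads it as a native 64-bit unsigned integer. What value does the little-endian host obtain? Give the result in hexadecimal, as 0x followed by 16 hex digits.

Stored big-endian, the bytes at ascending addresses are A5 DA 3A D4 8B B7 00 ED.
Read back as little-endian, the first byte is least significant, giving 0xED00B78BD43ADAA5.

0xED00B78BD43ADAA5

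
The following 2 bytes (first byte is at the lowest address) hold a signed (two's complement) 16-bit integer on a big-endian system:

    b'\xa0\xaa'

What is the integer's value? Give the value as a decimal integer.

In big-endian order the high byte comes first in memory.
The bytes are already most-significant first: 0xA0AA.
Top bit is set, so as a signed 16-bit value this is 0xA0AA − 2^16 = -24406.

-24406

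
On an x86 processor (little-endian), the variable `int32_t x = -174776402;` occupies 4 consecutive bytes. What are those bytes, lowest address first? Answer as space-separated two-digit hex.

Two's complement of -174776402 in 32 bits: 174776402 = 0x0A6AE052; invert → 0xF5951FAD; add 1 → 0xF5951FAE.
Split into bytes (most-significant first): F5 95 1F AE.
Little-endian stores the least-significant byte at the lowest address.
So at ascending addresses the bytes are AE 1F 95 F5.

AE 1F 95 F5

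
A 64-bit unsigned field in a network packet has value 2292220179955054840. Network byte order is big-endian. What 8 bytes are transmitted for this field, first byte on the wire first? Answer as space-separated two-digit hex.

2292220179955054840 in hexadecimal, padded to 64 bits, is 0x1FCF9A1BE533F8F8.
Split into bytes (most-significant first): 1F CF 9A 1B E5 33 F8 F8.
In big-endian order the high byte comes first in memory.
So the memory order matches the most-significant-first order: 1F CF 9A 1B E5 33 F8 F8.

1F CF 9A 1B E5 33 F8 F8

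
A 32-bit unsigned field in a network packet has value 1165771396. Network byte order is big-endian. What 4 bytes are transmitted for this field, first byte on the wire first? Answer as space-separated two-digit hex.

1165771396 in hexadecimal, padded to 32 bits, is 0x457C4284.
Split into bytes (most-significant first): 45 7C 42 84.
Big-endian stores the most-significant byte at the lowest address.
So the memory order matches the most-significant-first order: 45 7C 42 84.

45 7C 42 84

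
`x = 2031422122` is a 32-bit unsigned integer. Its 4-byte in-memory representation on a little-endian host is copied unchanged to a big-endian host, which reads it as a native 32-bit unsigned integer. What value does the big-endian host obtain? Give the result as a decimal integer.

2031422122 in 32-bit hexadecimal is 0x79150AAA.
Stored little-endian, the bytes at ascending addresses are AA 0A 15 79.
Read back as big-endian, the last byte is least significant, giving 0xAA0A1579.
0xAA0A1579 = 2852787577.

2852787577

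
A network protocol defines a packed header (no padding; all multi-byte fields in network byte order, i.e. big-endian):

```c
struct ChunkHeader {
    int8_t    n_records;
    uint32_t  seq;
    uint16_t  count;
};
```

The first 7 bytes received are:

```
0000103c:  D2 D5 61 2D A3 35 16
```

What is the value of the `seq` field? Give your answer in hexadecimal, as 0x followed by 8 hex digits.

`seq` follows `n_records` (1 byte), so it starts at byte offset 1 and occupies 4 bytes.
Bytes at offsets 1..4: D5 61 2D A3.
Big-endian: lowest address holds the most-significant byte.
The bytes are already most-significant first: 0xD5612DA3.

0xD5612DA3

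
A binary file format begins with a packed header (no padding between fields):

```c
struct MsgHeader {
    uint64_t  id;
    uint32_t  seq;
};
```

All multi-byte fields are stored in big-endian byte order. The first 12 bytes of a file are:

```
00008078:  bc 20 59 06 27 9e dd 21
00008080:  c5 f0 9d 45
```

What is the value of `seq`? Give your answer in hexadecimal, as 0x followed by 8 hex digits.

`seq` follows `id` (8 bytes), so it starts at byte offset 8 and occupies 4 bytes.
Bytes at offsets 8..11: C5 F0 9D 45.
Big-endian stores the most-significant byte at the lowest address.
The bytes are already most-significant first: 0xC5F09D45.

0xC5F09D45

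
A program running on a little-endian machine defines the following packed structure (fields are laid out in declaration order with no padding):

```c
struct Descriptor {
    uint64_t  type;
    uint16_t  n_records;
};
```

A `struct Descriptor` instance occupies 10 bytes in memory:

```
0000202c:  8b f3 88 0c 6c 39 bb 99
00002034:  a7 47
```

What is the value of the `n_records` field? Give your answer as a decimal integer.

`n_records` follows `type` (8 bytes), so it starts at byte offset 8 and occupies 2 bytes.
Bytes at offsets 8..9: A7 47.
Little-endian: lowest address holds the least-significant byte.
Reassemble most-significant byte first: 47 A7 → 0x47A7.
0x47A7 = 18343.

18343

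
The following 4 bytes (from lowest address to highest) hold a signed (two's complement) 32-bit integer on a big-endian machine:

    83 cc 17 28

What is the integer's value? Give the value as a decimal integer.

-2083776728

Big-endian: lowest address holds the most-significant byte.
The bytes are already most-significant first: 0x83CC1728.
Top bit is set, so as a signed 32-bit value this is 0x83CC1728 − 2^32 = -2083776728.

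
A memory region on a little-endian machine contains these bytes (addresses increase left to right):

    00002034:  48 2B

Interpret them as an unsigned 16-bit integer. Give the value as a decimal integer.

In little-endian order the low byte comes first in memory.
Reassemble most-significant byte first: 2B 48 → 0x2B48.
0x2B48 = 11080.

11080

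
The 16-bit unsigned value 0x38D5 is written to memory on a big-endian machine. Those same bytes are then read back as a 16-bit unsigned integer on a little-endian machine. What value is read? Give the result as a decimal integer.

54584

Stored big-endian, the bytes at ascending addresses are 38 D5.
Read back as little-endian, the first byte is least significant, giving 0xD538.
0xD538 = 54584.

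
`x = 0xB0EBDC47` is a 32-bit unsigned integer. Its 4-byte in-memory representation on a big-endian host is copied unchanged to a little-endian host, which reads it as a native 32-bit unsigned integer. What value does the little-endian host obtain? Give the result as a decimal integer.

1205660592

Stored big-endian, the bytes at ascending addresses are B0 EB DC 47.
Read back as little-endian, the first byte is least significant, giving 0x47DCEBB0.
0x47DCEBB0 = 1205660592.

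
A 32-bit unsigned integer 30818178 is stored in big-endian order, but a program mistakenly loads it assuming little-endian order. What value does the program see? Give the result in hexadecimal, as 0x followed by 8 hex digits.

0x823FD601

30818178 in 32-bit hexadecimal is 0x01D63F82.
Stored big-endian, the bytes at ascending addresses are 01 D6 3F 82.
Read back as little-endian, the first byte is least significant, giving 0x823FD601.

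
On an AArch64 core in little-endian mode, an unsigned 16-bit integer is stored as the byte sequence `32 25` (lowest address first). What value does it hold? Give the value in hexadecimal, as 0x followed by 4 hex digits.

0x2532

Little-endian: lowest address holds the least-significant byte.
Reassemble most-significant byte first: 25 32 → 0x2532.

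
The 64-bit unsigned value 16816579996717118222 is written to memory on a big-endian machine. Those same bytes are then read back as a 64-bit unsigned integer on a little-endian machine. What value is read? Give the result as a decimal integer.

1041250368094101737

16816579996717118222 in 64-bit hexadecimal is 0xE9607E68B143730E.
Stored big-endian, the bytes at ascending addresses are E9 60 7E 68 B1 43 73 0E.
Read back as little-endian, the first byte is least significant, giving 0x0E7343B1687E60E9.
0x0E7343B1687E60E9 = 1041250368094101737.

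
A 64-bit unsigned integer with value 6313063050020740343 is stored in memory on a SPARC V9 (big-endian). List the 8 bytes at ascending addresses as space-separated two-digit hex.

57 9C 81 65 5D 21 5C F7

6313063050020740343 in hexadecimal, padded to 64 bits, is 0x579C81655D215CF7.
Split into bytes (most-significant first): 57 9C 81 65 5D 21 5C F7.
Big-endian stores the most-significant byte at the lowest address.
So the memory order matches the most-significant-first order: 57 9C 81 65 5D 21 5C F7.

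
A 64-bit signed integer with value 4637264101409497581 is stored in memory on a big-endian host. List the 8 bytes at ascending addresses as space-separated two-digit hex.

40 5A DF 21 86 2F 21 ED

4637264101409497581 in hexadecimal, padded to 64 bits, is 0x405ADF21862F21ED.
Split into bytes (most-significant first): 40 5A DF 21 86 2F 21 ED.
Big-endian stores the most-significant byte at the lowest address.
So the memory order matches the most-significant-first order: 40 5A DF 21 86 2F 21 ED.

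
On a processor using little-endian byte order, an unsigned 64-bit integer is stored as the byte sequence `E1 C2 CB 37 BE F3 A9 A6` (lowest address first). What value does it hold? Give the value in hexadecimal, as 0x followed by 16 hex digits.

0xA6A9F3BE37CBC2E1

In little-endian order the low byte comes first in memory.
Reassemble most-significant byte first: A6 A9 F3 BE 37 CB C2 E1 → 0xA6A9F3BE37CBC2E1.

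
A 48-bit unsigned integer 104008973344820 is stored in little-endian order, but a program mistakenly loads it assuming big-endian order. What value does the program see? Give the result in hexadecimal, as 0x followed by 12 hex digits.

0x34E0E879985E

104008973344820 in 48-bit hexadecimal is 0x5E9879E8E034.
Stored little-endian, the bytes at ascending addresses are 34 E0 E8 79 98 5E.
Read back as big-endian, the last byte is least significant, giving 0x34E0E879985E.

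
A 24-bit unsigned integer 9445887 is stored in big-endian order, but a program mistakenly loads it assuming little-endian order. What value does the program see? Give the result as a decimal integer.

16720272

9445887 in 24-bit hexadecimal is 0x9021FF.
Stored big-endian, the bytes at ascending addresses are 90 21 FF.
Read back as little-endian, the first byte is least significant, giving 0xFF2190.
0xFF2190 = 16720272.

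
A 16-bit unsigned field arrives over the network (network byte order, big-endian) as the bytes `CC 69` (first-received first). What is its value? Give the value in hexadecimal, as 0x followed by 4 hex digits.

Big-endian: lowest address holds the most-significant byte.
The bytes are already most-significant first: 0xCC69.

0xCC69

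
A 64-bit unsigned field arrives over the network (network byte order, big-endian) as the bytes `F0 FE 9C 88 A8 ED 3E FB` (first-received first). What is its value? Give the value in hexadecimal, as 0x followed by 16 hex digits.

In big-endian order the high byte comes first in memory.
The bytes are already most-significant first: 0xF0FE9C88A8ED3EFB.

0xF0FE9C88A8ED3EFB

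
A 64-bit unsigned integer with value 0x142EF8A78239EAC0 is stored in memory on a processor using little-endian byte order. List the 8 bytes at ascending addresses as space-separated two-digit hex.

C0 EA 39 82 A7 F8 2E 14

Split into bytes (most-significant first): 14 2E F8 A7 82 39 EA C0.
Little-endian stores the least-significant byte at the lowest address.
So at ascending addresses the bytes are C0 EA 39 82 A7 F8 2E 14.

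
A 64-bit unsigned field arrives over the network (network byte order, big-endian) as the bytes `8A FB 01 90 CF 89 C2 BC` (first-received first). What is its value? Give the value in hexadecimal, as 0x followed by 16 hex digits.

0x8AFB0190CF89C2BC

In big-endian order the high byte comes first in memory.
The bytes are already most-significant first: 0x8AFB0190CF89C2BC.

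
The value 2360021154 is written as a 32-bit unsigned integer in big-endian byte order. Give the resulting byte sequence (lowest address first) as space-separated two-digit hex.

8C AB 10 A2

2360021154 in hexadecimal, padded to 32 bits, is 0x8CAB10A2.
Split into bytes (most-significant first): 8C AB 10 A2.
Big-endian stores the most-significant byte at the lowest address.
So the memory order matches the most-significant-first order: 8C AB 10 A2.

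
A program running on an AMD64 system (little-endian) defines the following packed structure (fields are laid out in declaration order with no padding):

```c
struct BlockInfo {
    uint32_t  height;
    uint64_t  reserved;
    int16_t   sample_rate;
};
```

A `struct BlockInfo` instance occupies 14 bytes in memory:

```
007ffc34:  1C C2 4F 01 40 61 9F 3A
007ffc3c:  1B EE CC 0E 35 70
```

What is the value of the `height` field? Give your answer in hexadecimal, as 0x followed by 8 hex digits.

0x014FC21C

`height` is the first field, at byte offset 0, occupying 4 bytes.
Bytes at offsets 0..3: 1C C2 4F 01.
Little-endian stores the least-significant byte at the lowest address.
Reassemble most-significant byte first: 01 4F C2 1C → 0x014FC21C.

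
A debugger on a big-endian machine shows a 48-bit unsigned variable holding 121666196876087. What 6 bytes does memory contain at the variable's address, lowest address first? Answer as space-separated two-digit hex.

6E A7 9E 72 2B 37

121666196876087 in hexadecimal, padded to 48 bits, is 0x6EA79E722B37.
Split into bytes (most-significant first): 6E A7 9E 72 2B 37.
Big-endian stores the most-significant byte at the lowest address.
So the memory order matches the most-significant-first order: 6E A7 9E 72 2B 37.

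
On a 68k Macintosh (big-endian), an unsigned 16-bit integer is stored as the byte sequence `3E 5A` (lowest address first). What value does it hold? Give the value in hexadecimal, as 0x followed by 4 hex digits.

0x3E5A

Big-endian stores the most-significant byte at the lowest address.
The bytes are already most-significant first: 0x3E5A.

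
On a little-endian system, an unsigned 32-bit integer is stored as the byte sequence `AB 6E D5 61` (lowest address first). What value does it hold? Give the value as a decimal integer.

1641377451

Little-endian stores the least-significant byte at the lowest address.
Reassemble most-significant byte first: 61 D5 6E AB → 0x61D56EAB.
0x61D56EAB = 1641377451.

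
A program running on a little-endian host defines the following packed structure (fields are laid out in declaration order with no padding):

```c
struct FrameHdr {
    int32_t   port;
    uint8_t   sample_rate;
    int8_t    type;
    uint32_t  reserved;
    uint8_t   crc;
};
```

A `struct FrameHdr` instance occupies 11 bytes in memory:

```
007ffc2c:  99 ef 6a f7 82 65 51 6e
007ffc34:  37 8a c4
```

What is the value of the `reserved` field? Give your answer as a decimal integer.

2318888529

`reserved` follows `port` (4 B), `sample_rate` (1 B), `type` (1 B), so it starts at offset 4 + 1 + 1 = 6 and occupies 4 bytes.
Bytes at offsets 6..9: 51 6E 37 8A.
Little-endian stores the least-significant byte at the lowest address.
Reassemble most-significant byte first: 8A 37 6E 51 → 0x8A376E51.
0x8A376E51 = 2318888529.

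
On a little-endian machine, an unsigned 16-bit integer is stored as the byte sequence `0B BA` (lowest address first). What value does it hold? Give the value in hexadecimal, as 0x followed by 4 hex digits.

0xBA0B

Little-endian: lowest address holds the least-significant byte.
Reassemble most-significant byte first: BA 0B → 0xBA0B.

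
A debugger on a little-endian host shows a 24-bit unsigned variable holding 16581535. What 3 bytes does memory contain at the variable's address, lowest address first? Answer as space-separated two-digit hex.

9F 03 FD

16581535 in hexadecimal, padded to 24 bits, is 0xFD039F.
Split into bytes (most-significant first): FD 03 9F.
Little-endian: lowest address holds the least-significant byte.
So at ascending addresses the bytes are 9F 03 FD.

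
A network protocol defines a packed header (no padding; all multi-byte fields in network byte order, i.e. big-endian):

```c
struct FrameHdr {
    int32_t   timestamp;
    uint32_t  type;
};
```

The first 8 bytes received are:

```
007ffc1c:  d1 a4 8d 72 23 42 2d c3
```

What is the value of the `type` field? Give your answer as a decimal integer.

`type` follows `timestamp` (4 bytes), so it starts at byte offset 4 and occupies 4 bytes.
Bytes at offsets 4..7: 23 42 2D C3.
Big-endian: lowest address holds the most-significant byte.
The bytes are already most-significant first: 0x23422DC3.
0x23422DC3 = 591539651.

591539651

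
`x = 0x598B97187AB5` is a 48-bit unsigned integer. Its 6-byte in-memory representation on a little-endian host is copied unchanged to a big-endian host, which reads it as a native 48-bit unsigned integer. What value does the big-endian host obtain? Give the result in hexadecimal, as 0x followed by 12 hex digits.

0xB57A18978B59

Stored little-endian, the bytes at ascending addresses are B5 7A 18 97 8B 59.
Read back as big-endian, the last byte is least significant, giving 0xB57A18978B59.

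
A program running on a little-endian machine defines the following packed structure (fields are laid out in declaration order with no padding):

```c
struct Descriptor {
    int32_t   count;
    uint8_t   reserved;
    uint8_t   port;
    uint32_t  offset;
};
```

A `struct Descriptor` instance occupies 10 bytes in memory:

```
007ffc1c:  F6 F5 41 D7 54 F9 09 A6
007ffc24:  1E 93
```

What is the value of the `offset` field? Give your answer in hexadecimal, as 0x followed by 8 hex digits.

`offset` follows `count` (4 B), `reserved` (1 B), `port` (1 B), so it starts at offset 4 + 1 + 1 = 6 and occupies 4 bytes.
Bytes at offsets 6..9: 09 A6 1E 93.
In little-endian order the low byte comes first in memory.
Reassemble most-significant byte first: 93 1E A6 09 → 0x931EA609.

0x931EA609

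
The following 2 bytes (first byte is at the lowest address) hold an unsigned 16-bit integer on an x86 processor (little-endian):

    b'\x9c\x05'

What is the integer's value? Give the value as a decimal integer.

1436

Little-endian stores the least-significant byte at the lowest address.
Reassemble most-significant byte first: 05 9C → 0x059C.
0x059C = 1436.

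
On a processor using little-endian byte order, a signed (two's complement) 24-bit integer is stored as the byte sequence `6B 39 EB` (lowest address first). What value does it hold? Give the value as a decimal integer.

In little-endian order the low byte comes first in memory.
Reassemble most-significant byte first: EB 39 6B → 0xEB396B.
Top bit is set, so as a signed 24-bit value this is 0xEB396B − 2^24 = -1361557.

-1361557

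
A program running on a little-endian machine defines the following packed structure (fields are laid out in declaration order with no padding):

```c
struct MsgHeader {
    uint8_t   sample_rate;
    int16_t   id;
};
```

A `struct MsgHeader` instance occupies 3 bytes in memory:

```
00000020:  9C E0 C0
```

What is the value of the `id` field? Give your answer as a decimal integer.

`id` follows `sample_rate` (1 byte), so it starts at byte offset 1 and occupies 2 bytes.
Bytes at offsets 1..2: E0 C0.
Little-endian stores the least-significant byte at the lowest address.
Reassemble most-significant byte first: C0 E0 → 0xC0E0.
Top bit is set, so as a signed 16-bit value this is 0xC0E0 − 2^16 = -16160.

-16160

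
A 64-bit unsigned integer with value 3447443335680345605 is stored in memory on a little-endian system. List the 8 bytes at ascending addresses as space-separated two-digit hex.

05 C6 83 CE 72 C7 D7 2F

3447443335680345605 in hexadecimal, padded to 64 bits, is 0x2FD7C772CE83C605.
Split into bytes (most-significant first): 2F D7 C7 72 CE 83 C6 05.
Little-endian: lowest address holds the least-significant byte.
So at ascending addresses the bytes are 05 C6 83 CE 72 C7 D7 2F.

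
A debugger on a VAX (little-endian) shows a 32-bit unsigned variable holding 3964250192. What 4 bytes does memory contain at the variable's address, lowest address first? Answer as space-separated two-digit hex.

50 A8 49 EC

3964250192 in hexadecimal, padded to 32 bits, is 0xEC49A850.
Split into bytes (most-significant first): EC 49 A8 50.
Little-endian stores the least-significant byte at the lowest address.
So at ascending addresses the bytes are 50 A8 49 EC.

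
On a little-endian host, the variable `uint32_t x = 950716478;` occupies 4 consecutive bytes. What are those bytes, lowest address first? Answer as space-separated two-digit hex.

950716478 in hexadecimal, padded to 32 bits, is 0x38AAC83E.
Split into bytes (most-significant first): 38 AA C8 3E.
In little-endian order the low byte comes first in memory.
So at ascending addresses the bytes are 3E C8 AA 38.

3E C8 AA 38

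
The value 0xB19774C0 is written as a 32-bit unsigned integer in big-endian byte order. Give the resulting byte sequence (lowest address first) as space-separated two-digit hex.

Split into bytes (most-significant first): B1 97 74 C0.
Big-endian stores the most-significant byte at the lowest address.
So the memory order matches the most-significant-first order: B1 97 74 C0.

B1 97 74 C0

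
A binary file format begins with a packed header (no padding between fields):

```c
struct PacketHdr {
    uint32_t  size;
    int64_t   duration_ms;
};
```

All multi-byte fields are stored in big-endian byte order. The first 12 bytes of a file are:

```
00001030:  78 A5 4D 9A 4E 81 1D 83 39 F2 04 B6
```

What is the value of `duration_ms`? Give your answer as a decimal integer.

`duration_ms` follows `size` (4 bytes), so it starts at byte offset 4 and occupies 8 bytes.
Bytes at offsets 4..11: 4E 81 1D 83 39 F2 04 B6.
In big-endian order the high byte comes first in memory.
The bytes are already most-significant first: 0x4E811D8339F204B6.
0x4E811D8339F204B6 = 5656835056404137142.

5656835056404137142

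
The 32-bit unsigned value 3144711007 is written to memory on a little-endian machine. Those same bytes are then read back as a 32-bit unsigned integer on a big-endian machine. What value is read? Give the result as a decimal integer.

3144711007 in 32-bit hexadecimal is 0xBB707B5F.
Stored little-endian, the bytes at ascending addresses are 5F 7B 70 BB.
Read back as big-endian, the last byte is least significant, giving 0x5F7B70BB.
0x5F7B70BB = 1601925307.

1601925307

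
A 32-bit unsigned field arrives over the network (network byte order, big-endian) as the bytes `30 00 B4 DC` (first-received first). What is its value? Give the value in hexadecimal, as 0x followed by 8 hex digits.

Big-endian: lowest address holds the most-significant byte.
The bytes are already most-significant first: 0x3000B4DC.

0x3000B4DC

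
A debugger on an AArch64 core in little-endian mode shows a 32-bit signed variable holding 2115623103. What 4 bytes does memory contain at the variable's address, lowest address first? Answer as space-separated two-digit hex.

BF D8 19 7E

2115623103 in hexadecimal, padded to 32 bits, is 0x7E19D8BF.
Split into bytes (most-significant first): 7E 19 D8 BF.
In little-endian order the low byte comes first in memory.
So at ascending addresses the bytes are BF D8 19 7E.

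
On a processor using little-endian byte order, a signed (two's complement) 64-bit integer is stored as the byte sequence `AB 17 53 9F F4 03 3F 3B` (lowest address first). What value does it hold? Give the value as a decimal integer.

In little-endian order the low byte comes first in memory.
Reassemble most-significant byte first: 3B 3F 03 F4 9F 53 17 AB → 0x3B3F03F49F5317AB.
0x3B3F03F49F5317AB = 4269135320950445995.

4269135320950445995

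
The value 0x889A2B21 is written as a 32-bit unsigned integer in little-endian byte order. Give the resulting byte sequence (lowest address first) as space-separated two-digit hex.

21 2B 9A 88

Split into bytes (most-significant first): 88 9A 2B 21.
Little-endian: lowest address holds the least-significant byte.
So at ascending addresses the bytes are 21 2B 9A 88.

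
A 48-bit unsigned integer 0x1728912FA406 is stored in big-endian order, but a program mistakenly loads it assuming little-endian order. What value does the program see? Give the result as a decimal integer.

Stored big-endian, the bytes at ascending addresses are 17 28 91 2F A4 06.
Read back as little-endian, the first byte is least significant, giving 0x06A42F912817.
0x06A42F912817 = 7302242445335.

7302242445335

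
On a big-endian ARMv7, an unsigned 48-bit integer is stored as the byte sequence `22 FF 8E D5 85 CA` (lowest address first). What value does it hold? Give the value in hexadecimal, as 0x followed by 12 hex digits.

0x22FF8ED585CA

Big-endian: lowest address holds the most-significant byte.
The bytes are already most-significant first: 0x22FF8ED585CA.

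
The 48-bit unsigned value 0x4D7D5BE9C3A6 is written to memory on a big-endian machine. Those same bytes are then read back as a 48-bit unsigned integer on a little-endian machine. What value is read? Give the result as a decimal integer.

Stored big-endian, the bytes at ascending addresses are 4D 7D 5B E9 C3 A6.
Read back as little-endian, the first byte is least significant, giving 0xA6C3E95B7D4D.
0xA6C3E95B7D4D = 183360363920717.

183360363920717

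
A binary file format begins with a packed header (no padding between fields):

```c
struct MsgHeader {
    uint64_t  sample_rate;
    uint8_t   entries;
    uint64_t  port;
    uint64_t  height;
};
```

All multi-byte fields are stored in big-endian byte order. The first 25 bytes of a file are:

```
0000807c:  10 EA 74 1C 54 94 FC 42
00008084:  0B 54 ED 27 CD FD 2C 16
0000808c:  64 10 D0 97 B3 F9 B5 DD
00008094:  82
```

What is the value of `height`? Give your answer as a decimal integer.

1211635099007049090

`height` follows `sample_rate` (8 B), `entries` (1 B), `port` (8 B), so it starts at offset 8 + 1 + 8 = 17 and occupies 8 bytes.
Bytes at offsets 17..24: 10 D0 97 B3 F9 B5 DD 82.
Big-endian: lowest address holds the most-significant byte.
The bytes are already most-significant first: 0x10D097B3F9B5DD82.
0x10D097B3F9B5DD82 = 1211635099007049090.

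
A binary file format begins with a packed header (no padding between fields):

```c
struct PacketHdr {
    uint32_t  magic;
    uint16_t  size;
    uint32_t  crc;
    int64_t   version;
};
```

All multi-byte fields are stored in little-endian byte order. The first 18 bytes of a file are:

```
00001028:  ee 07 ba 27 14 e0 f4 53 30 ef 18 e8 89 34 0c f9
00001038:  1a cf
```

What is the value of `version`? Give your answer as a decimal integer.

-3523229927647614952

`version` follows `magic` (4 B), `size` (2 B), `crc` (4 B), so it starts at offset 4 + 2 + 4 = 10 and occupies 8 bytes.
Bytes at offsets 10..17: 18 E8 89 34 0C F9 1A CF.
Little-endian stores the least-significant byte at the lowest address.
Reassemble most-significant byte first: CF 1A F9 0C 34 89 E8 18 → 0xCF1AF90C3489E818.
Top bit is set, so as a signed 64-bit value this is 0xCF1AF90C3489E818 − 2^64 = -3523229927647614952.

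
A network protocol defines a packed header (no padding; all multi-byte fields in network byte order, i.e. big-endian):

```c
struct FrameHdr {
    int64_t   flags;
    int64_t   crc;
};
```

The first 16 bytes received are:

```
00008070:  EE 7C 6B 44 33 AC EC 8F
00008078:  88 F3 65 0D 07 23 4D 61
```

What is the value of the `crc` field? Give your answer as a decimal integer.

-8578401758581928607

`crc` follows `flags` (8 bytes), so it starts at byte offset 8 and occupies 8 bytes.
Bytes at offsets 8..15: 88 F3 65 0D 07 23 4D 61.
In big-endian order the high byte comes first in memory.
The bytes are already most-significant first: 0x88F3650D07234D61.
Top bit is set, so as a signed 64-bit value this is 0x88F3650D07234D61 − 2^64 = -8578401758581928607.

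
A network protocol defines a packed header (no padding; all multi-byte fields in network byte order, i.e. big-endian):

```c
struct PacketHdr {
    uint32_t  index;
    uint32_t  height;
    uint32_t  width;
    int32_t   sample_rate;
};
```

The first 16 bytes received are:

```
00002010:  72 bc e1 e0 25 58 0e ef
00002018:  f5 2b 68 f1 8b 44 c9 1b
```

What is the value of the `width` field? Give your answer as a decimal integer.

4113262833

`width` follows `index` (4 B), `height` (4 B), so it starts at offset 4 + 4 = 8 and occupies 4 bytes.
Bytes at offsets 8..11: F5 2B 68 F1.
In big-endian order the high byte comes first in memory.
The bytes are already most-significant first: 0xF52B68F1.
0xF52B68F1 = 4113262833.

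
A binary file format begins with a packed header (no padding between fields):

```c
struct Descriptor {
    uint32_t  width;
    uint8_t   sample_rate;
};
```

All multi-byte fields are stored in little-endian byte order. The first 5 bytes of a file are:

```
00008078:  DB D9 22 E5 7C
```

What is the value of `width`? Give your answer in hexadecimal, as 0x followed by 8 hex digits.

`width` is the first field, at byte offset 0, occupying 4 bytes.
Bytes at offsets 0..3: DB D9 22 E5.
Little-endian stores the least-significant byte at the lowest address.
Reassemble most-significant byte first: E5 22 D9 DB → 0xE522D9DB.

0xE522D9DB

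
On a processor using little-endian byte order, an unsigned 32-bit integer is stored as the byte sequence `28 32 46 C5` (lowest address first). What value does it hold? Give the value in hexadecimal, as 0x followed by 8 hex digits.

In little-endian order the low byte comes first in memory.
Reassemble most-significant byte first: C5 46 32 28 → 0xC5463228.

0xC5463228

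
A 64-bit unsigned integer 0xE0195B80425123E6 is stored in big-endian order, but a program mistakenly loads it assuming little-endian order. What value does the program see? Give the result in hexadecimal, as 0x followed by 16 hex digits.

Stored big-endian, the bytes at ascending addresses are E0 19 5B 80 42 51 23 E6.
Read back as little-endian, the first byte is least significant, giving 0xE6235142805B19E0.

0xE6235142805B19E0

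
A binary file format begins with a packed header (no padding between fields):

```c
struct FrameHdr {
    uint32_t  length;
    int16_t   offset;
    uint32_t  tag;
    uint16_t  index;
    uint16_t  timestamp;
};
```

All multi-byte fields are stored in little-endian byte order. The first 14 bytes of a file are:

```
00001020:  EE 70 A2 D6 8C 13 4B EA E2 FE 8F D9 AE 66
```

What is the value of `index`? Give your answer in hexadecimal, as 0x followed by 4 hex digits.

0xD98F

`index` follows `length` (4 B), `offset` (2 B), `tag` (4 B), so it starts at offset 4 + 2 + 4 = 10 and occupies 2 bytes.
Bytes at offsets 10..11: 8F D9.
Little-endian: lowest address holds the least-significant byte.
Reassemble most-significant byte first: D9 8F → 0xD98F.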